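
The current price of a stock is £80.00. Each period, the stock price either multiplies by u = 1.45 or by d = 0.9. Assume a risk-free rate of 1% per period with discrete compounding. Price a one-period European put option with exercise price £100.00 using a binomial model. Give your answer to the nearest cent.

Risk-neutral probability p = (1 + 0.01 − 0.9)/(1.45 − 0.9) = 0.1100/0.5500 = 0.2000
Terminal stock prices: S_u = 116, S_d = 72
Terminal payoffs (K − S): max(-16, 0) = 0, max(28, 0) = 28
Node 0 (S = 80): V_0 = 1/1.01·[0.2000·0.0000 + 0.8000·28.0000] = 22.1782

£22.18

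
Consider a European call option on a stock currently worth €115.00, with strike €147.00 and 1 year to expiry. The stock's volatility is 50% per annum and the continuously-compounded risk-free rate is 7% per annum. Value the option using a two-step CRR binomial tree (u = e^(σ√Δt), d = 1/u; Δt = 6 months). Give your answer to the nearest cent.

CRR parameters: u = e^(σ√Δt) = e^(0.5·√0.5) = 1.4241, d = 1/u = 0.7022
Per-period rate: rΔt = 0.07·0.5 = 0.035, so R = e^0.035 = 1.0356
Risk-neutral probability p = (e^0.035 − 0.7022)/(1.4241 − 0.7022) = 0.3334/0.7219 = 0.4619
Terminal stock prices: S_uu = 233.2, S_ud = 115, S_dd = 56.7
Terminal payoffs (S − K): max(86.23, 0) = 86.23, max(-32, 0) = 0, max(-90.3, 0) = 0
Node u (S = 163.8): V_u = e^(−0.035)·[0.4619·86.2332 + 0.5381·0.0000] = 38.4579
Node d (S = 80.75): V_d = e^(−0.035)·[0.4619·0.0000 + 0.5381·0.0000] = 0.0000
Node 0 (S = 115): V_0 = e^(−0.035)·[0.4619·38.4579 + 0.5381·0.0000] = 17.1512

€17.15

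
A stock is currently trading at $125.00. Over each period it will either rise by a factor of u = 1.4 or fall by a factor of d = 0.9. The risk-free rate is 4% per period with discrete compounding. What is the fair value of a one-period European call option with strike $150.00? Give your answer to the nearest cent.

Risk-neutral probability p = (1 + 0.04 − 0.9)/(1.4 − 0.9) = 0.1400/0.5000 = 0.2800
Terminal stock prices: S_u = 175, S_d = 112.5
Terminal payoffs (S − K): max(25, 0) = 25, max(-37.5, 0) = 0
Node 0 (S = 125): V_0 = 1/1.04·[0.2800·25.0000 + 0.7200·0.0000] = 6.7308

$6.73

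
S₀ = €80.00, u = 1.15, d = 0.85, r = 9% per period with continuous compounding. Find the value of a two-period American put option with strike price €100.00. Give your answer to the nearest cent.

€20.00

Risk-neutral probability p = (e^0.09 − 0.85)/(1.15 − 0.85) = 0.2442/0.3000 = 0.8139
Terminal stock prices: S_uu = 105.8, S_ud = 78.2, S_dd = 57.8
Terminal payoffs (K − S): max(-5.8, 0) = 0, max(21.8, 0) = 21.8, max(42.2, 0) = 42.2
Node u (S = 92): continuation = e^(−0.09)·[0.8139·0.0000 + 0.1861·21.8000] = 3.7075; exercise value = 8.0000 > continuation, so V_u = 8.0000 (exercise)
Node d (S = 68): continuation = e^(−0.09)·[0.8139·21.8000 + 0.1861·42.2000] = 23.3931; exercise value = 32.0000 > continuation, so V_d = 32.0000 (exercise)
Node 0 (S = 80): continuation = e^(−0.09)·[0.8139·8.0000 + 0.1861·32.0000] = 11.3931; exercise value = 20.0000 > continuation, so V_0 = 20.0000 (exercise)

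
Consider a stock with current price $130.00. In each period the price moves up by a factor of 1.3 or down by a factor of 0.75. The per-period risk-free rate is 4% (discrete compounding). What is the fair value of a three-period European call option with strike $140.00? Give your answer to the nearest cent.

$27.66

Risk-neutral probability p = (1 + 0.04 − 0.75)/(1.3 − 0.75) = 0.2900/0.5500 = 0.5273
Terminal stock prices: S_uuu = 285.6, S_uud = 164.8, S_udd = 95.06, S_ddd = 54.84
Terminal payoffs (S − K): max(145.6, 0) = 145.6, max(24.78, 0) = 24.78, max(-44.94, 0) = 0, max(-85.16, 0) = 0
Node uu (S = 219.7): V_uu = 1/1.04·[0.5273·145.6100 + 0.4727·24.7750] = 85.0846
Node ud (S = 126.8): V_ud = 1/1.04·[0.5273·24.7750 + 0.4727·0.0000] = 12.5608
Node dd (S = 73.12): V_dd = 1/1.04·[0.5273·0.0000 + 0.4727·0.0000] = 0.0000
Node u (S = 169): V_u = 1/1.04·[0.5273·85.0846 + 0.4727·12.5608] = 48.8467
Node d (S = 97.5): V_d = 1/1.04·[0.5273·12.5608 + 0.4727·0.0000] = 6.3682
Node 0 (S = 130): V_0 = 1/1.04·[0.5273·48.8467 + 0.4727·6.3682] = 27.6596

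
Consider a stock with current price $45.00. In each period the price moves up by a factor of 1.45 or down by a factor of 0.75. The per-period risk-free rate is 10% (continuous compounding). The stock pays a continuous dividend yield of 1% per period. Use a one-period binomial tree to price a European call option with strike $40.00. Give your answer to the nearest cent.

$11.23

Per-period risk-free factor R = e^0.1 = 1.1052; dividend-adjusted growth = e^(0.1−0.01) = 1.0942.
Risk-neutral probability p = (1.0942 − 0.75)/(1.45 − 0.75) = 0.3442/0.7000 = 0.4917
Terminal stock prices: S_u = 65.25, S_d = 33.75
Terminal payoffs (S − K): max(25.25, 0) = 25.25, max(-6.25, 0) = 0
Node 0 (S = 45): V_0 = e^(−0.1)·[0.4917·25.2500 + 0.5083·0.0000] = 11.2334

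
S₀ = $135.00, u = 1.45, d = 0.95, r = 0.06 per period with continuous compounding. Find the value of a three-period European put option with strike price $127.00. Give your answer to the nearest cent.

$4.40

Risk-neutral probability p = (e^0.06 − 0.95)/(1.45 − 0.95) = 0.1118/0.5000 = 0.2237
Terminal stock prices: S_uuu = 411.6, S_uud = 269.6, S_udd = 176.7, S_ddd = 115.7
Terminal payoffs (K − S): max(-284.6, 0) = 0, max(-142.6, 0) = 0, max(-49.66, 0) = 0, max(11.25, 0) = 11.25
Node uu (S = 283.8): V_uu = e^(−0.06)·[0.2237·0.0000 + 0.7763·0.0000] = 0.0000
Node ud (S = 186): V_ud = e^(−0.06)·[0.2237·0.0000 + 0.7763·0.0000] = 0.0000
Node dd (S = 121.8): V_dd = e^(−0.06)·[0.2237·0.0000 + 0.7763·11.2544] = 8.2283
Node u (S = 195.8): V_u = e^(−0.06)·[0.2237·0.0000 + 0.7763·0.0000] = 0.0000
Node d (S = 128.2): V_d = e^(−0.06)·[0.2237·0.0000 + 0.7763·8.2283] = 6.0158
Node 0 (S = 135): V_0 = e^(−0.06)·[0.2237·0.0000 + 0.7763·6.0158] = 4.3983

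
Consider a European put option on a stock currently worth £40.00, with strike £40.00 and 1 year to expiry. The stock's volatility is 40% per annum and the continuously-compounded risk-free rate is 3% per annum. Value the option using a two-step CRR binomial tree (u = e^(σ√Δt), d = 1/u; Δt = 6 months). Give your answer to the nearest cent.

CRR parameters: u = e^(σ√Δt) = e^(0.4·√0.5) = 1.3269, d = 1/u = 0.7536
Per-period rate: rΔt = 0.03·0.5 = 0.015, so R = e^0.015 = 1.0151
Risk-neutral probability p = (e^0.015 − 0.7536)/(1.3269 − 0.7536) = 0.2615/0.5733 = 0.4561
Terminal stock prices: S_uu = 70.43, S_ud = 40, S_dd = 22.72
Terminal payoffs (K − S): max(-30.43, 0) = 0, max(0, 0) = 0, max(17.28, 0) = 17.28
Node u (S = 53.08): V_u = e^(−0.015)·[0.4561·0.0000 + 0.5439·0.0000] = 0.0000
Node d (S = 30.15): V_d = e^(−0.015)·[0.4561·0.0000 + 0.5439·17.2812] = 9.2589
Node 0 (S = 40): V_0 = e^(−0.015)·[0.4561·0.0000 + 0.5439·9.2589] = 4.9608

£4.96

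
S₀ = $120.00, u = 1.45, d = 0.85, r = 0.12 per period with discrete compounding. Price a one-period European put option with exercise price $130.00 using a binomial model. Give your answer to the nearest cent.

Risk-neutral probability p = (1 + 0.12 − 0.85)/(1.45 − 0.85) = 0.2700/0.6000 = 0.4500
Terminal stock prices: S_u = 174, S_d = 102
Terminal payoffs (K − S): max(-44, 0) = 0, max(28, 0) = 28
Node 0 (S = 120): V_0 = 1/1.12·[0.4500·0.0000 + 0.5500·28.0000] = 13.7500

$13.75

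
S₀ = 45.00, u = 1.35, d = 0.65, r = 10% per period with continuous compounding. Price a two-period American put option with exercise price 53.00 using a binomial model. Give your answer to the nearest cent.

Risk-neutral probability p = (e^0.1 − 0.65)/(1.35 − 0.65) = 0.4552/0.7000 = 0.6502
Terminal stock prices: S_uu = 82.01, S_ud = 39.49, S_dd = 19.01
Terminal payoffs (K − S): max(-29.01, 0) = 0, max(13.51, 0) = 13.51, max(33.99, 0) = 33.99
Node u (S = 60.75): continuation = e^(−0.1)·[0.6502·0.0000 + 0.3498·13.5125] = 4.2763; exercise value = 0.0000 ≤ continuation, so V_u = 4.2763
Node d (S = 29.25): continuation = e^(−0.1)·[0.6502·13.5125 + 0.3498·33.9875] = 18.7064; exercise value = 23.7500 > continuation, so V_d = 23.7500 (exercise)
Node 0 (S = 45): continuation = e^(−0.1)·[0.6502·4.2763 + 0.3498·23.7500] = 10.0323; exercise value = 8.0000 ≤ continuation, so V_0 = 10.0323

10.03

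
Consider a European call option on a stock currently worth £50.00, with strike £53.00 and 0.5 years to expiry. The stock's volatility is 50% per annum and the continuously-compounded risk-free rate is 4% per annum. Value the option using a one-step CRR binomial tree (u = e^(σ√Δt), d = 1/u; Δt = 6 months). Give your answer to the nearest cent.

£7.86

CRR parameters: u = e^(σ√Δt) = e^(0.5·√0.5) = 1.4241, d = 1/u = 0.7022
Per-period rate: rΔt = 0.04·0.5 = 0.02, so R = e^0.02 = 1.0202
Risk-neutral probability p = (e^0.02 − 0.7022)/(1.4241 − 0.7022) = 0.3180/0.7219 = 0.4405
Terminal stock prices: S_u = 71.21, S_d = 35.11
Terminal payoffs (S − K): max(18.21, 0) = 18.21, max(-17.89, 0) = 0
Node 0 (S = 50): V_0 = e^(−0.02)·[0.4405·18.2060 + 0.5595·0.0000] = 7.8610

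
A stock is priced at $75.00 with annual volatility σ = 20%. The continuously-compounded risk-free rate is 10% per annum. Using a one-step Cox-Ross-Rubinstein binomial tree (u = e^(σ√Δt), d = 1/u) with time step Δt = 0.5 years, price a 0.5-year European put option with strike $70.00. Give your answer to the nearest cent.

$1.65

CRR parameters: u = e^(σ√Δt) = e^(0.2·√0.5) = 1.1519, d = 1/u = 0.8681
Per-period rate: rΔt = 0.1·0.5 = 0.05, so R = e^0.05 = 1.0513
Risk-neutral probability p = (e^0.05 − 0.8681)/(1.1519 − 0.8681) = 0.1831/0.2838 = 0.6454
Terminal stock prices: S_u = 86.39, S_d = 65.11
Terminal payoffs (K − S): max(-16.39, 0) = 0, max(4.891, 0) = 4.891
Node 0 (S = 75): V_0 = e^(−0.05)·[0.6454·0.0000 + 0.3546·4.8907] = 1.6498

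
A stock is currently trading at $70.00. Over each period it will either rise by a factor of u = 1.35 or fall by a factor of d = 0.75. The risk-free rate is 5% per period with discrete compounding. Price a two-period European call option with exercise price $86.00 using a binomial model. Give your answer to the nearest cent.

$9.43

Risk-neutral probability p = (1 + 0.05 − 0.75)/(1.35 − 0.75) = 0.3000/0.6000 = 0.5000
Terminal stock prices: S_uu = 127.6, S_ud = 70.88, S_dd = 39.38
Terminal payoffs (S − K): max(41.58, 0) = 41.58, max(-15.12, 0) = 0, max(-46.62, 0) = 0
Node u (S = 94.5): V_u = 1/1.05·[0.5000·41.5750 + 0.5000·0.0000] = 19.7976
Node d (S = 52.5): V_d = 1/1.05·[0.5000·0.0000 + 0.5000·0.0000] = 0.0000
Node 0 (S = 70): V_0 = 1/1.05·[0.5000·19.7976 + 0.5000·0.0000] = 9.4274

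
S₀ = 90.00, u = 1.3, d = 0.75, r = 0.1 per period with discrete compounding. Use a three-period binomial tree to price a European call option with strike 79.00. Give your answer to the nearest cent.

Risk-neutral probability p = (1 + 0.1 − 0.75)/(1.3 − 0.75) = 0.3500/0.5500 = 0.6364
Terminal stock prices: S_uuu = 197.7, S_uud = 114.1, S_udd = 65.81, S_ddd = 37.97
Terminal payoffs (S − K): max(118.7, 0) = 118.7, max(35.08, 0) = 35.08, max(-13.19, 0) = 0, max(-41.03, 0) = 0
Node uu (S = 152.1): V_uu = 1/1.1·[0.6364·118.7300 + 0.3636·35.0750] = 80.2818
Node ud (S = 87.75): V_ud = 1/1.1·[0.6364·35.0750 + 0.3636·0.0000] = 20.2913
Node dd (S = 50.62): V_dd = 1/1.1·[0.6364·0.0000 + 0.3636·0.0000] = 0.0000
Node u (S = 117): V_u = 1/1.1·[0.6364·80.2818 + 0.3636·20.2913] = 53.1519
Node d (S = 67.5): V_d = 1/1.1·[0.6364·20.2913 + 0.3636·0.0000] = 11.7388
Node 0 (S = 90): V_0 = 1/1.1·[0.6364·53.1519 + 0.3636·11.7388] = 34.6296

34.63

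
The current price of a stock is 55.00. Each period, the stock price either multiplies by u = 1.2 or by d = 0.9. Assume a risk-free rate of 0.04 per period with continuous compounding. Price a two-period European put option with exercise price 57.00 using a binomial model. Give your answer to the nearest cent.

Risk-neutral probability p = (e^0.04 − 0.9)/(1.2 − 0.9) = 0.1408/0.3000 = 0.4694
Terminal stock prices: S_uu = 79.2, S_ud = 59.4, S_dd = 44.55
Terminal payoffs (K − S): max(-22.2, 0) = 0, max(-2.4, 0) = 0, max(12.45, 0) = 12.45
Node u (S = 66): V_u = e^(−0.04)·[0.4694·0.0000 + 0.5306·0.0000] = 0.0000
Node d (S = 49.5): V_d = e^(−0.04)·[0.4694·0.0000 + 0.5306·12.4500] = 6.3473
Node 0 (S = 55): V_0 = e^(−0.04)·[0.4694·0.0000 + 0.5306·6.3473] = 3.2360

3.24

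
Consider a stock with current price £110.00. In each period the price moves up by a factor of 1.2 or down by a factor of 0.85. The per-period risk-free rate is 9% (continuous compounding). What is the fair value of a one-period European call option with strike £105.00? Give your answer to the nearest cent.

£17.22

Risk-neutral probability p = (e^0.09 − 0.85)/(1.2 − 0.85) = 0.2442/0.3500 = 0.6976
Terminal stock prices: S_u = 132, S_d = 93.5
Terminal payoffs (S − K): max(27, 0) = 27, max(-11.5, 0) = 0
Node 0 (S = 110): V_0 = e^(−0.09)·[0.6976·27.0000 + 0.3024·0.0000] = 17.2151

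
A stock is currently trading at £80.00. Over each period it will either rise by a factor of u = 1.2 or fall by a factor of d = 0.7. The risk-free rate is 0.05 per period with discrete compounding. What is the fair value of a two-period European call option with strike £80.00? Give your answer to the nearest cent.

Risk-neutral probability p = (1 + 0.05 − 0.7)/(1.2 − 0.7) = 0.3500/0.5000 = 0.7000
Terminal stock prices: S_uu = 115.2, S_ud = 67.2, S_dd = 39.2
Terminal payoffs (S − K): max(35.2, 0) = 35.2, max(-12.8, 0) = 0, max(-40.8, 0) = 0
Node u (S = 96): V_u = 1/1.05·[0.7000·35.2000 + 0.3000·0.0000] = 23.4667
Node d (S = 56): V_d = 1/1.05·[0.7000·0.0000 + 0.3000·0.0000] = 0.0000
Node 0 (S = 80): V_0 = 1/1.05·[0.7000·23.4667 + 0.3000·0.0000] = 15.6444

£15.64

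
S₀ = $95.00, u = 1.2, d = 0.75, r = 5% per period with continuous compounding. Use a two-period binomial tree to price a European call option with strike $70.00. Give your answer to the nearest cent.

$33.30

Risk-neutral probability p = (e^0.05 − 0.75)/(1.2 − 0.75) = 0.3013/0.4500 = 0.6695
Terminal stock prices: S_uu = 136.8, S_ud = 85.5, S_dd = 53.44
Terminal payoffs (S − K): max(66.8, 0) = 66.8, max(15.5, 0) = 15.5, max(-16.56, 0) = 0
Node u (S = 114): V_u = e^(−0.05)·[0.6695·66.8000 + 0.3305·15.5000] = 47.4139
Node d (S = 71.25): V_d = e^(−0.05)·[0.6695·15.5000 + 0.3305·0.0000] = 9.8710
Node 0 (S = 95): V_0 = e^(−0.05)·[0.6695·47.4139 + 0.3305·9.8710] = 33.2984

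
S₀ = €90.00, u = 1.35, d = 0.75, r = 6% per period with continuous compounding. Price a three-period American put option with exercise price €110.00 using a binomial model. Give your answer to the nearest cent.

€23.40

Risk-neutral probability p = (e^0.06 − 0.75)/(1.35 − 0.75) = 0.3118/0.6000 = 0.5197
Terminal stock prices: S_uuu = 221.4, S_uud = 123, S_udd = 68.34, S_ddd = 37.97
Terminal payoffs (K − S): max(-111.4, 0) = 0, max(-13.02, 0) = 0, max(41.66, 0) = 41.66, max(72.03, 0) = 72.03
Node uu (S = 164): continuation = e^(−0.06)·[0.5197·0.0000 + 0.4803·0.0000] = 0.0000; exercise value = 0.0000 ≤ continuation, so V_uu = 0.0000
Node ud (S = 91.13): continuation = e^(−0.06)·[0.5197·0.0000 + 0.4803·41.6562] = 18.8413; exercise value = 18.8750 > continuation, so V_ud = 18.8750 (exercise)
Node dd (S = 50.62): continuation = e^(−0.06)·[0.5197·41.6562 + 0.4803·72.0312] = 52.9691; exercise value = 59.3750 > continuation, so V_dd = 59.3750 (exercise)
Node u (S = 121.5): continuation = e^(−0.06)·[0.5197·0.0000 + 0.4803·18.8750] = 8.5372; exercise value = 0.0000 ≤ continuation, so V_u = 8.5372
Node d (S = 67.5): continuation = e^(−0.06)·[0.5197·18.8750 + 0.4803·59.3750] = 36.0941; exercise value = 42.5000 > continuation, so V_d = 42.5000 (exercise)
Node 0 (S = 90): continuation = e^(−0.06)·[0.5197·8.5372 + 0.4803·42.5000] = 23.4015; exercise value = 20.0000 ≤ continuation, so V_0 = 23.4015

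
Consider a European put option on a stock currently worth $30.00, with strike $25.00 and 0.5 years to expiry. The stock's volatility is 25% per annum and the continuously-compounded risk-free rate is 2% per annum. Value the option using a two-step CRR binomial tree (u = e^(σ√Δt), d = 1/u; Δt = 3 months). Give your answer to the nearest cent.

CRR parameters: u = e^(σ√Δt) = e^(0.25·√0.25) = 1.1331, d = 1/u = 0.8825
Per-period rate: rΔt = 0.02·0.25 = 0.005, so R = e^0.005 = 1.0050
Risk-neutral probability p = (e^0.005 − 0.8825)/(1.1331 − 0.8825) = 0.1225/0.2507 = 0.4888
Terminal stock prices: S_uu = 38.52, S_ud = 30, S_dd = 23.36
Terminal payoffs (K − S): max(-13.52, 0) = 0, max(-5, 0) = 0, max(1.636, 0) = 1.636
Node u (S = 33.99): V_u = e^(−0.005)·[0.4888·0.0000 + 0.5112·0.0000] = 0.0000
Node d (S = 26.47): V_d = e^(−0.005)·[0.4888·0.0000 + 0.5112·1.6360] = 0.8322
Node 0 (S = 30): V_0 = e^(−0.005)·[0.4888·0.0000 + 0.5112·0.8322] = 0.4233

$0.42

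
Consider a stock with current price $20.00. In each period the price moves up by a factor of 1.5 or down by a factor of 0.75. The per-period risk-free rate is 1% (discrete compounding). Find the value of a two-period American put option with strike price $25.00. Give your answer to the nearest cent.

Risk-neutral probability p = (1 + 0.01 − 0.75)/(1.5 − 0.75) = 0.2600/0.7500 = 0.3467
Terminal stock prices: S_uu = 45, S_ud = 22.5, S_dd = 11.25
Terminal payoffs (K − S): max(-20, 0) = 0, max(2.5, 0) = 2.5, max(13.75, 0) = 13.75
Node u (S = 30): continuation = 1/1.01·[0.3467·0.0000 + 0.6533·2.5000] = 1.6172; exercise value = 0.0000 ≤ continuation, so V_u = 1.6172
Node d (S = 15): continuation = 1/1.01·[0.3467·2.5000 + 0.6533·13.7500] = 9.7525; exercise value = 10.0000 > continuation, so V_d = 10.0000 (exercise)
Node 0 (S = 20): continuation = 1/1.01·[0.3467·1.6172 + 0.6533·10.0000] = 7.0237; exercise value = 5.0000 ≤ continuation, so V_0 = 7.0237

$7.02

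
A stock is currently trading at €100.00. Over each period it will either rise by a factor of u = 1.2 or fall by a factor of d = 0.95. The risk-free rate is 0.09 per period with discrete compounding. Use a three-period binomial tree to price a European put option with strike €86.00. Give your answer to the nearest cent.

Risk-neutral probability p = (1 + 0.09 − 0.95)/(1.2 − 0.95) = 0.1400/0.2500 = 0.5600
Terminal stock prices: S_uuu = 172.8, S_uud = 136.8, S_udd = 108.3, S_ddd = 85.74
Terminal payoffs (K − S): max(-86.8, 0) = 0, max(-50.8, 0) = 0, max(-22.3, 0) = 0, max(0.2625, 0) = 0.2625
Node uu (S = 144): V_uu = 1/1.09·[0.5600·0.0000 + 0.4400·0.0000] = 0.0000
Node ud (S = 114): V_ud = 1/1.09·[0.5600·0.0000 + 0.4400·0.0000] = 0.0000
Node dd (S = 90.25): V_dd = 1/1.09·[0.5600·0.0000 + 0.4400·0.2625] = 0.1060
Node u (S = 120): V_u = 1/1.09·[0.5600·0.0000 + 0.4400·0.0000] = 0.0000
Node d (S = 95): V_d = 1/1.09·[0.5600·0.0000 + 0.4400·0.1060] = 0.0428
Node 0 (S = 100): V_0 = 1/1.09·[0.5600·0.0000 + 0.4400·0.0428] = 0.0173

€0.02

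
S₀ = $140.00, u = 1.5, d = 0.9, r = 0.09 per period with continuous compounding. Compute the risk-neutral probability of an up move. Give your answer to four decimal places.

Risk-neutral probability p = (e^0.09 − 0.9)/(1.5 − 0.9) = 0.1942/0.6000 = 0.3236

p = 0.3236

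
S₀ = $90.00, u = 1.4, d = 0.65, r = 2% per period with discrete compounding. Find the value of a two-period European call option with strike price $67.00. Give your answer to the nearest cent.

$32.75

Risk-neutral probability p = (1 + 0.02 − 0.65)/(1.4 − 0.65) = 0.3700/0.7500 = 0.4933
Terminal stock prices: S_uu = 176.4, S_ud = 81.9, S_dd = 38.03
Terminal payoffs (S − K): max(109.4, 0) = 109.4, max(14.9, 0) = 14.9, max(-28.97, 0) = 0
Node u (S = 126): V_u = 1/1.02·[0.4933·109.4000 + 0.5067·14.9000] = 60.3137
Node d (S = 58.5): V_d = 1/1.02·[0.4933·14.9000 + 0.5067·0.0000] = 7.2065
Node 0 (S = 90): V_0 = 1/1.02·[0.4933·60.3137 + 0.5067·7.2065] = 32.7511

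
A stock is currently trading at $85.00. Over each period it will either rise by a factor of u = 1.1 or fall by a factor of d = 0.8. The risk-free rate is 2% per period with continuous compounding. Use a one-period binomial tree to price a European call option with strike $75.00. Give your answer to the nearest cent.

Risk-neutral probability p = (e^0.02 − 0.8)/(1.1 − 0.8) = 0.2202/0.3000 = 0.7340
Terminal stock prices: S_u = 93.5, S_d = 68
Terminal payoffs (S − K): max(18.5, 0) = 18.5, max(-7, 0) = 0
Node 0 (S = 85): V_0 = e^(−0.02)·[0.7340·18.5000 + 0.2660·0.0000] = 13.3102

$13.31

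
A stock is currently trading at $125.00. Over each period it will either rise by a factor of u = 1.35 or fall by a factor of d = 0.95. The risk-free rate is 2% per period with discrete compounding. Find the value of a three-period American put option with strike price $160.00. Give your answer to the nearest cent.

Risk-neutral probability p = (1 + 0.02 − 0.95)/(1.35 − 0.95) = 0.0700/0.4000 = 0.1750
Terminal stock prices: S_uuu = 307.5, S_uud = 216.4, S_udd = 152.3, S_ddd = 107.2
Terminal payoffs (K − S): max(-147.5, 0) = 0, max(-56.42, 0) = 0, max(7.703, 0) = 7.703, max(52.83, 0) = 52.83
Node uu (S = 227.8): continuation = 1/1.02·[0.1750·0.0000 + 0.8250·0.0000] = 0.0000; exercise value = 0.0000 ≤ continuation, so V_uu = 0.0000
Node ud (S = 160.3): continuation = 1/1.02·[0.1750·0.0000 + 0.8250·7.7031] = 6.2305; exercise value = 0.0000 ≤ continuation, so V_ud = 6.2305
Node dd (S = 112.8): continuation = 1/1.02·[0.1750·7.7031 + 0.8250·52.8281] = 44.0502; exercise value = 47.1875 > continuation, so V_dd = 47.1875 (exercise)
Node u (S = 168.8): continuation = 1/1.02·[0.1750·0.0000 + 0.8250·6.2305] = 5.0393; exercise value = 0.0000 ≤ continuation, so V_u = 5.0393
Node d (S = 118.8): continuation = 1/1.02·[0.1750·6.2305 + 0.8250·47.1875] = 39.2353; exercise value = 41.2500 > continuation, so V_d = 41.2500 (exercise)
Node 0 (S = 125): continuation = 1/1.02·[0.1750·5.0393 + 0.8250·41.2500] = 34.2286; exercise value = 35.0000 > continuation, so V_0 = 35.0000 (exercise)

$35.00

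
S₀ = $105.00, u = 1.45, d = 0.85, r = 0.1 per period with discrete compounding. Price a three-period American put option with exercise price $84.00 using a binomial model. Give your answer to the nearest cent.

Risk-neutral probability p = (1 + 0.1 − 0.85)/(1.45 − 0.85) = 0.2500/0.6000 = 0.4167
Terminal stock prices: S_uuu = 320.1, S_uud = 187.6, S_udd = 110, S_ddd = 64.48
Terminal payoffs (K − S): max(-236.1, 0) = 0, max(-103.6, 0) = 0, max(-26, 0) = 0, max(19.52, 0) = 19.52
Node uu (S = 220.8): continuation = 1/1.1·[0.4167·0.0000 + 0.5833·0.0000] = 0.0000; exercise value = 0.0000 ≤ continuation, so V_uu = 0.0000
Node ud (S = 129.4): continuation = 1/1.1·[0.4167·0.0000 + 0.5833·0.0000] = 0.0000; exercise value = 0.0000 ≤ continuation, so V_ud = 0.0000
Node dd (S = 75.86): continuation = 1/1.1·[0.4167·0.0000 + 0.5833·19.5169] = 10.3499; exercise value = 8.1375 ≤ continuation, so V_dd = 10.3499
Node u (S = 152.2): continuation = 1/1.1·[0.4167·0.0000 + 0.5833·0.0000] = 0.0000; exercise value = 0.0000 ≤ continuation, so V_u = 0.0000
Node d (S = 89.25): continuation = 1/1.1·[0.4167·0.0000 + 0.5833·10.3499] = 5.4886; exercise value = 0.0000 ≤ continuation, so V_d = 5.4886
Node 0 (S = 105): continuation = 1/1.1·[0.4167·0.0000 + 0.5833·5.4886] = 2.9106; exercise value = 0.0000 ≤ continuation, so V_0 = 2.9106

$2.91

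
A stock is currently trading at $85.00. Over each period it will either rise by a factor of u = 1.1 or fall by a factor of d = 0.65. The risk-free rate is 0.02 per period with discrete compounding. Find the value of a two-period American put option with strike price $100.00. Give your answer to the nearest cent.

Risk-neutral probability p = (1 + 0.02 − 0.65)/(1.1 − 0.65) = 0.3700/0.4500 = 0.8222
Terminal stock prices: S_uu = 102.9, S_ud = 60.78, S_dd = 35.91
Terminal payoffs (K − S): max(-2.85, 0) = 0, max(39.22, 0) = 39.22, max(64.09, 0) = 64.09
Node u (S = 93.5): continuation = 1/1.02·[0.8222·0.0000 + 0.1778·39.2250] = 6.8366; exercise value = 6.5000 ≤ continuation, so V_u = 6.8366
Node d (S = 55.25): continuation = 1/1.02·[0.8222·39.2250 + 0.1778·64.0875] = 42.7892; exercise value = 44.7500 > continuation, so V_d = 44.7500 (exercise)
Node 0 (S = 85): continuation = 1/1.02·[0.8222·6.8366 + 0.1778·44.7500] = 13.3106; exercise value = 15.0000 > continuation, so V_0 = 15.0000 (exercise)

$15.00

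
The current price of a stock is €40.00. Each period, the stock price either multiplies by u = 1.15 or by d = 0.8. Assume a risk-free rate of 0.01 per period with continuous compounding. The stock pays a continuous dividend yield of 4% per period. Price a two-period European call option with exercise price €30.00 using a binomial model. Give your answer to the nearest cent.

Per-period risk-free factor R = e^0.01 = 1.0101; dividend-adjusted growth = e^(0.01−0.04) = 0.9704.
Risk-neutral probability p = (0.9704 − 0.8)/(1.15 − 0.8) = 0.1704/0.3500 = 0.4870
Terminal stock prices: S_uu = 52.9, S_ud = 36.8, S_dd = 25.6
Terminal payoffs (S − K): max(22.9, 0) = 22.9, max(6.8, 0) = 6.8, max(-4.4, 0) = 0
Node u (S = 46): V_u = e^(−0.01)·[0.4870·22.9000 + 0.5130·6.8000] = 14.4948
Node d (S = 32): V_d = e^(−0.01)·[0.4870·6.8000 + 0.5130·0.0000] = 3.2786
Node 0 (S = 40): V_0 = e^(−0.01)·[0.4870·14.4948 + 0.5130·3.2786] = 8.6538

€8.65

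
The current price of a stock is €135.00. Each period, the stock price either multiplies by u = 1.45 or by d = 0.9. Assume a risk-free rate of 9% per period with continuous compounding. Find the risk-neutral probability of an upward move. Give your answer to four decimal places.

p = 0.3530

Risk-neutral probability p = (e^0.09 − 0.9)/(1.45 − 0.9) = 0.1942/0.5500 = 0.3530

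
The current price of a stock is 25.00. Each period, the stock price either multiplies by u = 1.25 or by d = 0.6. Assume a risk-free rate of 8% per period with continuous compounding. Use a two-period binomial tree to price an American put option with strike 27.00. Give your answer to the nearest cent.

4.18

Risk-neutral probability p = (e^0.08 − 0.6)/(1.25 − 0.6) = 0.4833/0.6500 = 0.7435
Terminal stock prices: S_uu = 39.06, S_ud = 18.75, S_dd = 9
Terminal payoffs (K − S): max(-12.06, 0) = 0, max(8.25, 0) = 8.25, max(18, 0) = 18
Node u (S = 31.25): continuation = e^(−0.08)·[0.7435·0.0000 + 0.2565·8.2500] = 1.9533; exercise value = 0.0000 ≤ continuation, so V_u = 1.9533
Node d (S = 15): continuation = e^(−0.08)·[0.7435·8.2500 + 0.2565·18.0000] = 9.9241; exercise value = 12.0000 > continuation, so V_d = 12.0000 (exercise)
Node 0 (S = 25): continuation = e^(−0.08)·[0.7435·1.9533 + 0.2565·12.0000] = 4.1818; exercise value = 2.0000 ≤ continuation, so V_0 = 4.1818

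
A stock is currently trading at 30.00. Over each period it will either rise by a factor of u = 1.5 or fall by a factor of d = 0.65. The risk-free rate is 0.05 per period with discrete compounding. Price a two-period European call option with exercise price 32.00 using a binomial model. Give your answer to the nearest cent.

7.13

Risk-neutral probability p = (1 + 0.05 − 0.65)/(1.5 − 0.65) = 0.4000/0.8500 = 0.4706
Terminal stock prices: S_uu = 67.5, S_ud = 29.25, S_dd = 12.68
Terminal payoffs (S − K): max(35.5, 0) = 35.5, max(-2.75, 0) = 0, max(-19.32, 0) = 0
Node u (S = 45): V_u = 1/1.05·[0.4706·35.5000 + 0.5294·0.0000] = 15.9104
Node d (S = 19.5): V_d = 1/1.05·[0.4706·0.0000 + 0.5294·0.0000] = 0.0000
Node 0 (S = 30): V_0 = 1/1.05·[0.4706·15.9104 + 0.5294·0.0000] = 7.1307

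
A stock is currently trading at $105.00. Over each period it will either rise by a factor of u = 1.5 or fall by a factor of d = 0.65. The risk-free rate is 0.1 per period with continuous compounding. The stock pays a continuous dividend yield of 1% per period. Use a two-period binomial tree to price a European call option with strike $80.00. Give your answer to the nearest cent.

Per-period risk-free factor R = e^0.1 = 1.1052; dividend-adjusted growth = e^(0.1−0.01) = 1.0942.
Risk-neutral probability p = (1.0942 − 0.65)/(1.5 − 0.65) = 0.4442/0.8500 = 0.5226
Terminal stock prices: S_uu = 236.2, S_ud = 102.4, S_dd = 44.36
Terminal payoffs (S − K): max(156.2, 0) = 156.2, max(22.38, 0) = 22.38, max(-35.64, 0) = 0
Node u (S = 157.5): V_u = e^(−0.1)·[0.5226·156.2500 + 0.4774·22.3750] = 83.5459
Node d (S = 68.25): V_d = e^(−0.1)·[0.5226·22.3750 + 0.4774·0.0000] = 10.5796
Node 0 (S = 105): V_0 = e^(−0.1)·[0.5226·83.5459 + 0.4774·10.5796] = 44.0734

$44.07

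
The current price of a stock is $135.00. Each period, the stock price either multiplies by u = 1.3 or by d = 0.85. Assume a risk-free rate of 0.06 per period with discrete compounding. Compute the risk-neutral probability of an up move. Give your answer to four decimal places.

Risk-neutral probability p = (1 + 0.06 − 0.85)/(1.3 − 0.85) = 0.2100/0.4500 = 0.4667

p = 0.4667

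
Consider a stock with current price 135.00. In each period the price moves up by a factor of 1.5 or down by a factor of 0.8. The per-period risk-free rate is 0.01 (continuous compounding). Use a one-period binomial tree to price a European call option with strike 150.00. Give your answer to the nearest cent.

Risk-neutral probability p = (e^0.01 − 0.8)/(1.5 − 0.8) = 0.2101/0.7000 = 0.3001
Terminal stock prices: S_u = 202.5, S_d = 108
Terminal payoffs (S − K): max(52.5, 0) = 52.5, max(-42, 0) = 0
Node 0 (S = 135): V_0 = e^(−0.01)·[0.3001·52.5000 + 0.6999·0.0000] = 15.5970

15.60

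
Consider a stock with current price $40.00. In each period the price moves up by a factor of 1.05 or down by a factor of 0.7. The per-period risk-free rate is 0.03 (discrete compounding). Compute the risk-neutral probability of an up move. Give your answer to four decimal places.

p = 0.9429

Risk-neutral probability p = (1 + 0.03 − 0.7)/(1.05 − 0.7) = 0.3300/0.3500 = 0.9429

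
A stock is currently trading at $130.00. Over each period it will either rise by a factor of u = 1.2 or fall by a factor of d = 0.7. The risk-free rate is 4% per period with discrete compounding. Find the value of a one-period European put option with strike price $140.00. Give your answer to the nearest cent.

$15.08

Risk-neutral probability p = (1 + 0.04 − 0.7)/(1.2 − 0.7) = 0.3400/0.5000 = 0.6800
Terminal stock prices: S_u = 156, S_d = 91
Terminal payoffs (K − S): max(-16, 0) = 0, max(49, 0) = 49
Node 0 (S = 130): V_0 = 1/1.04·[0.6800·0.0000 + 0.3200·49.0000] = 15.0769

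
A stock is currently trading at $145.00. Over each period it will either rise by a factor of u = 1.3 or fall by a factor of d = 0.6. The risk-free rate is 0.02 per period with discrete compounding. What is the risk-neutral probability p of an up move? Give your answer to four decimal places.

Risk-neutral probability p = (1 + 0.02 − 0.6)/(1.3 − 0.6) = 0.4200/0.7000 = 0.6000

p = 0.6000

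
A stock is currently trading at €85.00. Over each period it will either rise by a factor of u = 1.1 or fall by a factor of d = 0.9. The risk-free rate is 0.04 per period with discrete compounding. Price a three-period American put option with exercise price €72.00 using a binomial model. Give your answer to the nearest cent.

€0.26

Risk-neutral probability p = (1 + 0.04 − 0.9)/(1.1 − 0.9) = 0.1400/0.2000 = 0.7000
Terminal stock prices: S_uuu = 113.1, S_uud = 92.57, S_udd = 75.74, S_ddd = 61.97
Terminal payoffs (K − S): max(-41.14, 0) = 0, max(-20.57, 0) = 0, max(-3.735, 0) = 0, max(10.03, 0) = 10.03
Node uu (S = 102.9): continuation = 1/1.04·[0.7000·0.0000 + 0.3000·0.0000] = 0.0000; exercise value = 0.0000 ≤ continuation, so V_uu = 0.0000
Node ud (S = 84.15): continuation = 1/1.04·[0.7000·0.0000 + 0.3000·0.0000] = 0.0000; exercise value = 0.0000 ≤ continuation, so V_ud = 0.0000
Node dd (S = 68.85): continuation = 1/1.04·[0.7000·0.0000 + 0.3000·10.0350] = 2.8947; exercise value = 3.1500 > continuation, so V_dd = 3.1500 (exercise)
Node u (S = 93.5): continuation = 1/1.04·[0.7000·0.0000 + 0.3000·0.0000] = 0.0000; exercise value = 0.0000 ≤ continuation, so V_u = 0.0000
Node d (S = 76.5): continuation = 1/1.04·[0.7000·0.0000 + 0.3000·3.1500] = 0.9087; exercise value = 0.0000 ≤ continuation, so V_d = 0.9087
Node 0 (S = 85): continuation = 1/1.04·[0.7000·0.0000 + 0.3000·0.9087] = 0.2621; exercise value = 0.0000 ≤ continuation, so V_0 = 0.2621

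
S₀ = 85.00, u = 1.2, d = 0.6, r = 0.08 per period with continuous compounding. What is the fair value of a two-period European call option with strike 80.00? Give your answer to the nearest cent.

Risk-neutral probability p = (e^0.08 − 0.6)/(1.2 − 0.6) = 0.4833/0.6000 = 0.8055
Terminal stock prices: S_uu = 122.4, S_ud = 61.2, S_dd = 30.6
Terminal payoffs (S − K): max(42.4, 0) = 42.4, max(-18.8, 0) = 0, max(-49.4, 0) = 0
Node u (S = 102): V_u = e^(−0.08)·[0.8055·42.4000 + 0.1945·0.0000] = 31.5265
Node d (S = 51): V_d = e^(−0.08)·[0.8055·0.0000 + 0.1945·0.0000] = 0.0000
Node 0 (S = 85): V_0 = e^(−0.08)·[0.8055·31.5265 + 0.1945·0.0000] = 23.4416

23.44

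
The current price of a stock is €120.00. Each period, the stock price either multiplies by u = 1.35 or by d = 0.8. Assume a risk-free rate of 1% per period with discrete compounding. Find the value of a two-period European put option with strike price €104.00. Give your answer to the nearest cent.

Risk-neutral probability p = (1 + 0.01 − 0.8)/(1.35 − 0.8) = 0.2100/0.5500 = 0.3818
Terminal stock prices: S_uu = 218.7, S_ud = 129.6, S_dd = 76.8
Terminal payoffs (K − S): max(-114.7, 0) = 0, max(-25.6, 0) = 0, max(27.2, 0) = 27.2
Node u (S = 162): V_u = 1/1.01·[0.3818·0.0000 + 0.6182·0.0000] = 0.0000
Node d (S = 96): V_d = 1/1.01·[0.3818·0.0000 + 0.6182·27.2000] = 16.6481
Node 0 (S = 120): V_0 = 1/1.01·[0.3818·0.0000 + 0.6182·16.6481] = 10.1896

€10.19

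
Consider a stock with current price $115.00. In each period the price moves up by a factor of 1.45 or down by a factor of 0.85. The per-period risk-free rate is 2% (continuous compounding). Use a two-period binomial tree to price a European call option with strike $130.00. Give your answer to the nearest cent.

$13.23

Risk-neutral probability p = (e^0.02 − 0.85)/(1.45 − 0.85) = 0.1702/0.6000 = 0.2837
Terminal stock prices: S_uu = 241.8, S_ud = 141.7, S_dd = 83.09
Terminal payoffs (S − K): max(111.8, 0) = 111.8, max(11.74, 0) = 11.74, max(-46.91, 0) = 0
Node u (S = 166.8): V_u = e^(−0.02)·[0.2837·111.7875 + 0.7163·11.7375] = 39.3242
Node d (S = 97.75): V_d = e^(−0.02)·[0.2837·11.7375 + 0.7163·0.0000] = 3.2636
Node 0 (S = 115): V_0 = e^(−0.02)·[0.2837·39.3242 + 0.7163·3.2636] = 13.2257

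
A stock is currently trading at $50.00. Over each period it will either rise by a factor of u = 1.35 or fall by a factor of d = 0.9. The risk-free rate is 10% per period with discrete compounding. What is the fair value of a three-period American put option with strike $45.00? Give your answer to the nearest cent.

$1.15

Risk-neutral probability p = (1 + 0.1 − 0.9)/(1.35 − 0.9) = 0.2000/0.4500 = 0.4444
Terminal stock prices: S_uuu = 123, S_uud = 82.01, S_udd = 54.68, S_ddd = 36.45
Terminal payoffs (K − S): max(-78.02, 0) = 0, max(-37.01, 0) = 0, max(-9.675, 0) = 0, max(8.55, 0) = 8.55
Node uu (S = 91.13): continuation = 1/1.1·[0.4444·0.0000 + 0.5556·0.0000] = 0.0000; exercise value = 0.0000 ≤ continuation, so V_uu = 0.0000
Node ud (S = 60.75): continuation = 1/1.1·[0.4444·0.0000 + 0.5556·0.0000] = 0.0000; exercise value = 0.0000 ≤ continuation, so V_ud = 0.0000
Node dd (S = 40.5): continuation = 1/1.1·[0.4444·0.0000 + 0.5556·8.5500] = 4.3182; exercise value = 4.5000 > continuation, so V_dd = 4.5000 (exercise)
Node u (S = 67.5): continuation = 1/1.1·[0.4444·0.0000 + 0.5556·0.0000] = 0.0000; exercise value = 0.0000 ≤ continuation, so V_u = 0.0000
Node d (S = 45): continuation = 1/1.1·[0.4444·0.0000 + 0.5556·4.5000] = 2.2727; exercise value = 0.0000 ≤ continuation, so V_d = 2.2727
Node 0 (S = 50): continuation = 1/1.1·[0.4444·0.0000 + 0.5556·2.2727] = 1.1478; exercise value = 0.0000 ≤ continuation, so V_0 = 1.1478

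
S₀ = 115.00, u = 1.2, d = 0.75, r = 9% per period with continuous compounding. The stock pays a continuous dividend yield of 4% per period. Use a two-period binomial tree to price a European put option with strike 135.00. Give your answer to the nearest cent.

18.06

Per-period risk-free factor R = e^0.09 = 1.0942; dividend-adjusted growth = e^(0.09−0.04) = 1.0513.
Risk-neutral probability p = (1.0513 − 0.75)/(1.2 − 0.75) = 0.3013/0.4500 = 0.6695
Terminal stock prices: S_uu = 165.6, S_ud = 103.5, S_dd = 64.69
Terminal payoffs (K − S): max(-30.6, 0) = 0, max(31.5, 0) = 31.5, max(70.31, 0) = 70.31
Node u (S = 138): V_u = e^(−0.09)·[0.6695·0.0000 + 0.3305·31.5000] = 9.5150
Node d (S = 86.25): V_d = e^(−0.09)·[0.6695·31.5000 + 0.3305·70.3125] = 40.5126
Node 0 (S = 115): V_0 = e^(−0.09)·[0.6695·9.5150 + 0.3305·40.5126] = 18.0592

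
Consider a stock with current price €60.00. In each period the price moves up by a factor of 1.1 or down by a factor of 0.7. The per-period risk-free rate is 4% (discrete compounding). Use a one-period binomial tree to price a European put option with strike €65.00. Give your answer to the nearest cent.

Risk-neutral probability p = (1 + 0.04 − 0.7)/(1.1 − 0.7) = 0.3400/0.4000 = 0.8500
Terminal stock prices: S_u = 66, S_d = 42
Terminal payoffs (K − S): max(-1, 0) = 0, max(23, 0) = 23
Node 0 (S = 60): V_0 = 1/1.04·[0.8500·0.0000 + 0.1500·23.0000] = 3.3173

€3.32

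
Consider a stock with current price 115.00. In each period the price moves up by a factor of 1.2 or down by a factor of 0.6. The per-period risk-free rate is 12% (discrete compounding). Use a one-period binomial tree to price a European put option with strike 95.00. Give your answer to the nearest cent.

3.10

Risk-neutral probability p = (1 + 0.12 − 0.6)/(1.2 − 0.6) = 0.5200/0.6000 = 0.8667
Terminal stock prices: S_u = 138, S_d = 69
Terminal payoffs (K − S): max(-43, 0) = 0, max(26, 0) = 26
Node 0 (S = 115): V_0 = 1/1.12·[0.8667·0.0000 + 0.1333·26.0000] = 3.0952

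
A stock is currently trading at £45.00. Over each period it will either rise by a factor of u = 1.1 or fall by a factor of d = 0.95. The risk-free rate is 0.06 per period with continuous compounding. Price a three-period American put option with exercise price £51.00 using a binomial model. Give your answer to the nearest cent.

£6.00

Risk-neutral probability p = (e^0.06 − 0.95)/(1.1 − 0.95) = 0.1118/0.1500 = 0.7456
Terminal stock prices: S_uuu = 59.9, S_uud = 51.73, S_udd = 44.67, S_ddd = 38.58
Terminal payoffs (K − S): max(-8.895, 0) = 0, max(-0.7275, 0) = 0, max(6.326, 0) = 6.326, max(12.42, 0) = 12.42
Node uu (S = 54.45): continuation = e^(−0.06)·[0.7456·0.0000 + 0.2544·0.0000] = 0.0000; exercise value = 0.0000 ≤ continuation, so V_uu = 0.0000
Node ud (S = 47.03): continuation = e^(−0.06)·[0.7456·0.0000 + 0.2544·6.3262] = 1.5158; exercise value = 3.9750 > continuation, so V_ud = 3.9750 (exercise)
Node dd (S = 40.61): continuation = e^(−0.06)·[0.7456·6.3262 + 0.2544·12.4181] = 7.4175; exercise value = 10.3875 > continuation, so V_dd = 10.3875 (exercise)
Node u (S = 49.5): continuation = e^(−0.06)·[0.7456·0.0000 + 0.2544·3.9750] = 0.9524; exercise value = 1.5000 > continuation, so V_u = 1.5000 (exercise)
Node d (S = 42.75): continuation = e^(−0.06)·[0.7456·3.9750 + 0.2544·10.3875] = 5.2800; exercise value = 8.2500 > continuation, so V_d = 8.2500 (exercise)
Node 0 (S = 45): continuation = e^(−0.06)·[0.7456·1.5000 + 0.2544·8.2500] = 3.0300; exercise value = 6.0000 > continuation, so V_0 = 6.0000 (exercise)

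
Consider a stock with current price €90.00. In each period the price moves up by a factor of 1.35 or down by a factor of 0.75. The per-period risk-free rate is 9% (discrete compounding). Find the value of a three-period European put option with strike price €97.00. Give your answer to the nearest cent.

Risk-neutral probability p = (1 + 0.09 − 0.75)/(1.35 − 0.75) = 0.3400/0.6000 = 0.5667
Terminal stock prices: S_uuu = 221.4, S_uud = 123, S_udd = 68.34, S_ddd = 37.97
Terminal payoffs (K − S): max(-124.4, 0) = 0, max(-26.02, 0) = 0, max(28.66, 0) = 28.66, max(59.03, 0) = 59.03
Node uu (S = 164): V_uu = 1/1.09·[0.5667·0.0000 + 0.4333·0.0000] = 0.0000
Node ud (S = 91.13): V_ud = 1/1.09·[0.5667·0.0000 + 0.4333·28.6562] = 11.3924
Node dd (S = 50.62): V_dd = 1/1.09·[0.5667·28.6562 + 0.4333·59.0312] = 38.3658
Node u (S = 121.5): V_u = 1/1.09·[0.5667·0.0000 + 0.4333·11.3924] = 4.5291
Node d (S = 67.5): V_d = 1/1.09·[0.5667·11.3924 + 0.4333·38.3658] = 21.1751
Node 0 (S = 90): V_0 = 1/1.09·[0.5667·4.5291 + 0.4333·21.1751] = 10.7728

€10.77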